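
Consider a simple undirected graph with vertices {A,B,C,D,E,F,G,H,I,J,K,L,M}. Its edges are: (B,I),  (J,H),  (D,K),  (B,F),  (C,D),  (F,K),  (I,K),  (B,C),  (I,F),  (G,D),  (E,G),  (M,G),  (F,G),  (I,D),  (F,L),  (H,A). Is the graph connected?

Component: {A, H, J}
Component: {B, C, D, E, F, G, I, K, L, M}
There are 2 separate components, so the graph is not connected.

No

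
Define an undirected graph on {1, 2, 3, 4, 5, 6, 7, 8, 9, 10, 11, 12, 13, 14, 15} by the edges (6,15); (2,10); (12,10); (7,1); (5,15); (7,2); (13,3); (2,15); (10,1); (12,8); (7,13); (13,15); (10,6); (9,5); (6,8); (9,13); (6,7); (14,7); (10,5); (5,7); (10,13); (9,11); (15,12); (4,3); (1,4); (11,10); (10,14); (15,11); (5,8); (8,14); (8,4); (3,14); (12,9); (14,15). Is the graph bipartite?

No

8-4-1-10-6-8 is an odd cycle (length 5), and a bipartite graph can contain only even cycles.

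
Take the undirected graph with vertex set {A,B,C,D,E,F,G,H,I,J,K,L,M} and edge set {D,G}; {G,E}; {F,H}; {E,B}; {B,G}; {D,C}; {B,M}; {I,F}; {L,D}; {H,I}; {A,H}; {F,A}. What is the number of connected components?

Component: {J}
Component: {K}
Component: {A, F, H, I}
Component: {B, C, D, E, G, L, M}

4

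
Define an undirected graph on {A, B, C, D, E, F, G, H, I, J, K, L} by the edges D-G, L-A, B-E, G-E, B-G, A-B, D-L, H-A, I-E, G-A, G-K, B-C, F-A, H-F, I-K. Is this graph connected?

Component: {J}
Component: {A, B, C, D, E, F, G, H, I, K, L}
No edge joins these 2 groups, so the graph is disconnected.

No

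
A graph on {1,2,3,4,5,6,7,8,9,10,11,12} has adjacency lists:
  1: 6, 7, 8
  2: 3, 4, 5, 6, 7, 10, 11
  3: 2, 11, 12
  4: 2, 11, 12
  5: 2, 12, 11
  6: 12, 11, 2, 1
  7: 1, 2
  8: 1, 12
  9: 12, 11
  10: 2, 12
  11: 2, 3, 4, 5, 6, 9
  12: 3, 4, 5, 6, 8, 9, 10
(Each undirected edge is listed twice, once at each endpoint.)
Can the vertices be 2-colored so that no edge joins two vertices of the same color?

The cycle 4-11-2-4 has length 3, which is odd, so the graph is not bipartite.

No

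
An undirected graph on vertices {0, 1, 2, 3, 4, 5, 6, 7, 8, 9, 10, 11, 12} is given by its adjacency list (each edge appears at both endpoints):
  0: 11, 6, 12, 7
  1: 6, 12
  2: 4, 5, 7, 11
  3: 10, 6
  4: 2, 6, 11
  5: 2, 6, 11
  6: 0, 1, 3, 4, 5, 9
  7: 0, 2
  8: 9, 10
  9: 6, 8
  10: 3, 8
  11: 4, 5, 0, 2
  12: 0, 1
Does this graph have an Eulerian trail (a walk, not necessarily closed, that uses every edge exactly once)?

Yes

Degrees: 0:4, 1:2, 2:4, 3:2, 4:3, 5:3, 6:6, 7:2, 8:2, 9:2, 10:2, 11:4, 12:2
Odd-degree vertices: 4, 5 (2 total).
The non-isolated vertices are connected and exactly 2 have odd degree, so an Eulerian trail exists (from 4 to 5).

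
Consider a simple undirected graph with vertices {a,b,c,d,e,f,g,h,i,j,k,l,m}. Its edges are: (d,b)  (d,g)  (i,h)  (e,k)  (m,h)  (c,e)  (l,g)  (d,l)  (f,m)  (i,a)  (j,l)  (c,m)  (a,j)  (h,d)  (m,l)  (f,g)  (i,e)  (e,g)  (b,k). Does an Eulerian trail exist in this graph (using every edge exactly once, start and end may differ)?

Yes

Degrees: a:2, b:2, c:2, d:4, e:4, f:2, g:4, h:3, i:3, j:2, k:2, l:4, m:4
Odd-degree vertices: h, i (2 total).
The non-isolated vertices are connected and exactly 2 have odd degree, so an Eulerian trail exists (from h to i).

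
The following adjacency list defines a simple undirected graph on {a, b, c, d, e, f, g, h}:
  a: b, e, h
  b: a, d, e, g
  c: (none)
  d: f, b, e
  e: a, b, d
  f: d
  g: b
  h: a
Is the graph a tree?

|V| = 8, |E| = 8.
It splits into 2 components, so it cannot be a tree.

No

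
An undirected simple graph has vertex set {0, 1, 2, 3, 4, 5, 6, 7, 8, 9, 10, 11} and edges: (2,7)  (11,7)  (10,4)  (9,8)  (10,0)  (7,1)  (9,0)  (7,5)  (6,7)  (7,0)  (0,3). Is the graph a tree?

The graph has 12 vertices and 11 edges.
It is connected with exactly 11 edges, hence acyclic — it is a tree.

Yes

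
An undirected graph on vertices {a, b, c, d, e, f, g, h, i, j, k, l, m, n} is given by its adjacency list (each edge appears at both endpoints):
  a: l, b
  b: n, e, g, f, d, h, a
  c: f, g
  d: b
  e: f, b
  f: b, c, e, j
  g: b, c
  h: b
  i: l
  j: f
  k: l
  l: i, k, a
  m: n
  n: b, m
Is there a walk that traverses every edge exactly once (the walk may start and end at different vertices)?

Degrees: a:2, b:7, c:2, d:1, e:2, f:4, g:2, h:1, i:1, j:1, k:1, l:3, m:1, n:2
Odd-degree vertices: b, d, h, i, j, k, l, m (8 total).
An Eulerian trail requires 0 or 2 odd-degree vertices; here there are 8.

No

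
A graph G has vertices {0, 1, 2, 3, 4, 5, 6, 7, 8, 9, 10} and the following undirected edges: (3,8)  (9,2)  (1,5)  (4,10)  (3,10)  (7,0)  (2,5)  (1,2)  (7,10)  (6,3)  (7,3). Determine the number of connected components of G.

2

Component: {1, 2, 5, 9}
Component: {0, 3, 4, 6, 7, 8, 10}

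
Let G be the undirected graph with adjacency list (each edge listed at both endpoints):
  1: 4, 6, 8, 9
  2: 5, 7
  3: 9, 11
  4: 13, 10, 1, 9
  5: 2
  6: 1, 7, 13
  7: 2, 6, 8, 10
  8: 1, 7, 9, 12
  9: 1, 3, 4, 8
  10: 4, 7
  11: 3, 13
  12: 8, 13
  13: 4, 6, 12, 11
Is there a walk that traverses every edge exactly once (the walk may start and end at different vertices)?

Degrees: 1:4, 2:2, 3:2, 4:4, 5:1, 6:3, 7:4, 8:4, 9:4, 10:2, 11:2, 12:2, 13:4
Odd-degree vertices: 5, 6 (2 total).
The non-isolated vertices are connected and exactly 2 have odd degree, so an Eulerian trail exists (from 5 to 6).

Yes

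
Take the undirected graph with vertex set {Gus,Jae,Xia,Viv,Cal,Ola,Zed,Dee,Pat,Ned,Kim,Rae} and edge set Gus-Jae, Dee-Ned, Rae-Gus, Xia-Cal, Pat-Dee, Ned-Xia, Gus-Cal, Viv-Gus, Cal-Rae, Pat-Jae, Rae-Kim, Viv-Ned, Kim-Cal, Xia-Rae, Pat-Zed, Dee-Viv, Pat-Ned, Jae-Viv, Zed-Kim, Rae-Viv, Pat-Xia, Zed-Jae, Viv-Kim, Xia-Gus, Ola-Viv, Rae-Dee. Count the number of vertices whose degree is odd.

6

Degrees: Gus:5, Jae:4, Xia:5, Viv:7, Cal:4, Ola:1, Zed:3, Dee:4, Pat:5, Ned:4, Kim:4, Rae:6
Odd-degree vertices: Gus, Xia, Viv, Ola, Zed, Pat.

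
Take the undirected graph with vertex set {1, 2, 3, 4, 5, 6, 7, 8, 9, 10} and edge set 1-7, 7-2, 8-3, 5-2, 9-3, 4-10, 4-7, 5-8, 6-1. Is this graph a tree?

|V| = 10, |E| = 9.
It is connected with exactly 9 edges, hence acyclic — it is a tree.

Yes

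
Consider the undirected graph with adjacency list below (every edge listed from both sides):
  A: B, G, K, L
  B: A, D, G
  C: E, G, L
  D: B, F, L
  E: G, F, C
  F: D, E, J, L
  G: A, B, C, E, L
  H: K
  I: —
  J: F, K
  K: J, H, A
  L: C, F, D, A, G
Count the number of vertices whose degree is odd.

Degrees: A:4, B:3, C:3, D:3, E:3, F:4, G:5, H:1, I:0, J:2, K:3, L:5
Odd-degree vertices: B, C, D, E, G, H, K, L.

8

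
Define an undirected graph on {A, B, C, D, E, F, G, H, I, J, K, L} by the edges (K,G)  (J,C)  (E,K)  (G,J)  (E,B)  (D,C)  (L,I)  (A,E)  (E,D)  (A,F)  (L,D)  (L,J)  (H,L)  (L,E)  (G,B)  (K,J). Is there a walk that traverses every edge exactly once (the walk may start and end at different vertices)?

Degrees: A:2, B:2, C:2, D:3, E:5, F:1, G:3, H:1, I:1, J:4, K:3, L:5
Odd-degree vertices: D, E, F, G, H, I, K, L (8 total).
An Eulerian trail requires 0 or 2 odd-degree vertices; here there are 8.

No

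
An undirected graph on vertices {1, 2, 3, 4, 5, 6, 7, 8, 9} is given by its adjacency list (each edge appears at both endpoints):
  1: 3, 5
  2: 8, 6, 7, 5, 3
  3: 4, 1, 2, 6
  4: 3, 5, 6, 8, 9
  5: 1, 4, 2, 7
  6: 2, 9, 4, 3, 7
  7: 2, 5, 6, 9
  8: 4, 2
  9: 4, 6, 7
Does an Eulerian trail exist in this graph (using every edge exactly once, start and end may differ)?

No

Degrees: 1:2, 2:5, 3:4, 4:5, 5:4, 6:5, 7:4, 8:2, 9:3
Odd-degree vertices: 2, 4, 6, 9 (4 total).
An Eulerian trail requires 0 or 2 odd-degree vertices; here there are 4.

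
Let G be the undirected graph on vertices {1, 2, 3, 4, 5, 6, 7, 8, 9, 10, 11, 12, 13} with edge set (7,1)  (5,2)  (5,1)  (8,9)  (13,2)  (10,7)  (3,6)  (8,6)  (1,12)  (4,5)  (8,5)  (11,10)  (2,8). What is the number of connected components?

1

Component: {1, 2, 3, 4, 5, 6, 7, 8, 9, 10, 11, 12, 13}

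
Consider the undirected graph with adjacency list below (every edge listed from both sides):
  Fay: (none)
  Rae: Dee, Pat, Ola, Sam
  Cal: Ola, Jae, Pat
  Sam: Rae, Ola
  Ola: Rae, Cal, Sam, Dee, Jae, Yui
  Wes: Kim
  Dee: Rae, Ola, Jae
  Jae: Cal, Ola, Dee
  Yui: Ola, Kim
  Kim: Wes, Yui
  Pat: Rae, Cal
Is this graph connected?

Component: {Fay}
Component: {Rae, Cal, Sam, Ola, Wes, Dee, Jae, Yui, Kim, Pat}
No edge joins these 2 groups, so the graph is disconnected.

No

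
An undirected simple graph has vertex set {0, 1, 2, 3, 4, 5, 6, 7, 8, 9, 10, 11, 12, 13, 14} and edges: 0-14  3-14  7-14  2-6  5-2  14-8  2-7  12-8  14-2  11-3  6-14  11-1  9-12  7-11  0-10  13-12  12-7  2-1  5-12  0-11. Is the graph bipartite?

No

The cycle 6-2-14-6 has length 3, which is odd, so the graph is not bipartite.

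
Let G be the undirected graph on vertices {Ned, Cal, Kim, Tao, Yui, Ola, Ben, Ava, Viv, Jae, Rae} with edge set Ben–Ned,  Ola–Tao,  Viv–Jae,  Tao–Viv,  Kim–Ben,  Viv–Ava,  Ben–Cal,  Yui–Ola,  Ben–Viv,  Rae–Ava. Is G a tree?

Yes

|V| = 11, |E| = 10.
Connected and |E| = |V| - 1, which characterizes a tree.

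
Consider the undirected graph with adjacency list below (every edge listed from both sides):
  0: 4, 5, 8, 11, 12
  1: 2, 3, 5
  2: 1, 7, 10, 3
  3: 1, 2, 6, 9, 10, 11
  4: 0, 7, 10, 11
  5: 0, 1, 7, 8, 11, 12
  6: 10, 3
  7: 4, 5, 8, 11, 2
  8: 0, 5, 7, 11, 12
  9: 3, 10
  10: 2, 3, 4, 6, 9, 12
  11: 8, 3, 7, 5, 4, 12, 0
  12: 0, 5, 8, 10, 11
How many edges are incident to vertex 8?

5

Neighbors of 8: 0, 5, 7, 11, 12.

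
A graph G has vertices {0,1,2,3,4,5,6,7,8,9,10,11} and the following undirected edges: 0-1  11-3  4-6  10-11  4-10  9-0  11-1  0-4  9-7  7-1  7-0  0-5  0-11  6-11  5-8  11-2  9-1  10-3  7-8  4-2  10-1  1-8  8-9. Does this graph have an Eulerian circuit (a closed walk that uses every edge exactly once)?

Degrees: 0:6, 1:6, 2:2, 3:2, 4:4, 5:2, 6:2, 7:4, 8:4, 9:4, 10:4, 11:6
All degrees are even and the non-isolated vertices are connected — an Eulerian circuit exists.

Yes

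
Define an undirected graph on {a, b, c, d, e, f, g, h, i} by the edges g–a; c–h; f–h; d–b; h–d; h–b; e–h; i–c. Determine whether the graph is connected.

Component: {a, g}
Component: {b, c, d, e, f, h, i}
There are 2 separate components, so the graph is not connected.

No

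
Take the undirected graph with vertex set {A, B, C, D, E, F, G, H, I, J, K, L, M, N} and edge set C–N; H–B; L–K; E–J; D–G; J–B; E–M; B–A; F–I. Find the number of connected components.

Component: {C, N}
Component: {D, G}
Component: {F, I}
Component: {K, L}
Component: {A, B, E, H, J, M}

5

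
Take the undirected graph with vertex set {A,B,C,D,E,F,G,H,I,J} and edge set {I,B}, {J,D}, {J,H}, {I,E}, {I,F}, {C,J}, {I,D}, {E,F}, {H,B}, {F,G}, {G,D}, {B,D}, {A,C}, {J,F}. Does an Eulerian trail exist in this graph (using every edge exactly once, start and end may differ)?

Yes

Degrees: A:1, B:3, C:2, D:4, E:2, F:4, G:2, H:2, I:4, J:4
Odd-degree vertices: A, B (2 total).
With 2 odd-degree vertices and all edges in one connected piece, an Eulerian trail exists (from A to B).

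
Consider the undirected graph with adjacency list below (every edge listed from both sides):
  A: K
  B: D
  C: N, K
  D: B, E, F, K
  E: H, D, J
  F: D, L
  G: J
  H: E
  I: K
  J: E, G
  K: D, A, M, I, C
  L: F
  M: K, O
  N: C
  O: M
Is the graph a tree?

The graph has 15 vertices and 14 edges.
Connected and |E| = |V| - 1, which characterizes a tree.

Yes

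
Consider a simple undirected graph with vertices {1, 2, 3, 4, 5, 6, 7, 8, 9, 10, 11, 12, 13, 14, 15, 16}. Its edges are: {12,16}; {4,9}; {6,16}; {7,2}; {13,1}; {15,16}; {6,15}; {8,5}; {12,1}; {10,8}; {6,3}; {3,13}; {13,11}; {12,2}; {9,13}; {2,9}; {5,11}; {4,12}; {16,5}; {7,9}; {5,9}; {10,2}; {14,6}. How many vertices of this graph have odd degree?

2

Degrees: 1:2, 2:4, 3:2, 4:2, 5:4, 6:4, 7:2, 8:2, 9:5, 10:2, 11:2, 12:4, 13:4, 14:1, 15:2, 16:4
Odd-degree vertices: 9, 14.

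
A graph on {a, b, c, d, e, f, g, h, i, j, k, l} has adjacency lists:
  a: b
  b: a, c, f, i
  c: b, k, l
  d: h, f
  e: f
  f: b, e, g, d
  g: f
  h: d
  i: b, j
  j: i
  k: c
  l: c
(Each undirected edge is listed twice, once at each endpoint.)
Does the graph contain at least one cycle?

No

The graph has 12 vertices, 11 edges, and 1 connected component.
Since 11 = 12 - 1, the graph is a forest and contains no cycle.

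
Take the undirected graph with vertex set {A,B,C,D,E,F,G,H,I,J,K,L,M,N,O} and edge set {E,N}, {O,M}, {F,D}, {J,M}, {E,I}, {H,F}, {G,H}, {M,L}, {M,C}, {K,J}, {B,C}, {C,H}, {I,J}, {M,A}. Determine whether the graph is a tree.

|V| = 15, |E| = 14.
Connected and |E| = |V| - 1, which characterizes a tree.

Yes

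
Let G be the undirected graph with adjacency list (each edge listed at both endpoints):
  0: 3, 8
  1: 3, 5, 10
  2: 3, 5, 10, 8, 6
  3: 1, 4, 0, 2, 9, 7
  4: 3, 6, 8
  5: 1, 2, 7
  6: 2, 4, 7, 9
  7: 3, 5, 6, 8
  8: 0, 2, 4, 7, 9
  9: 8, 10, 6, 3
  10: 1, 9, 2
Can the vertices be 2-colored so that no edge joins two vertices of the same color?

Color {3, 5, 6, 8, 10} black and {0, 1, 2, 4, 7, 9} white. No edge joins two same-colored vertices, so the graph is bipartite.

Yes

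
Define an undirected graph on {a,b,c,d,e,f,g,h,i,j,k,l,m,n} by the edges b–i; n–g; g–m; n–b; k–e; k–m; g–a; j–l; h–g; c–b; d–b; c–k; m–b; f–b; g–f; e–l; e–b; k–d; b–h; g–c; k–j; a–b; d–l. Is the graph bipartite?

Partition the vertices as {b, g, k, l} vs {a, c, d, e, f, h, i, j, m, n}. Each listed edge has one endpoint in each part, so the graph is bipartite.

Yes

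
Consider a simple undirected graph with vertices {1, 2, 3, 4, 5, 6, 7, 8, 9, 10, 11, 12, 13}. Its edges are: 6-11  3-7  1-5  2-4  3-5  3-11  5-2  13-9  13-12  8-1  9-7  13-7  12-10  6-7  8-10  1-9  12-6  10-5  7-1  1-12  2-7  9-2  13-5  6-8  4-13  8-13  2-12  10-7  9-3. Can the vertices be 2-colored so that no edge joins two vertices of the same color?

No

9-7-13-9 is an odd cycle (length 3), and a bipartite graph can contain only even cycles.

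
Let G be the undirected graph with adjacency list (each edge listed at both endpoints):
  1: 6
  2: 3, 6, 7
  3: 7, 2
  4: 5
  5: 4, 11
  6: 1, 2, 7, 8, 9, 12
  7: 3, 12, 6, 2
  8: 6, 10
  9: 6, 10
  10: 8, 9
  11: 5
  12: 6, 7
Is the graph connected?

Component: {4, 5, 11}
Component: {1, 2, 3, 6, 7, 8, 9, 10, 12}
No edge joins these 2 groups, so the graph is disconnected.

No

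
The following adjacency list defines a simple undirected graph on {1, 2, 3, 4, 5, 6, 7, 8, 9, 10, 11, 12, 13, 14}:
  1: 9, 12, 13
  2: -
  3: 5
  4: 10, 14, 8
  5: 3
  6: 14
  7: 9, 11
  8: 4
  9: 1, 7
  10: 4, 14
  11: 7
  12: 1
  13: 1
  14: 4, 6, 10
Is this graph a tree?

|V| = 14, |E| = 11.
It is not connected, so it is not a tree.

No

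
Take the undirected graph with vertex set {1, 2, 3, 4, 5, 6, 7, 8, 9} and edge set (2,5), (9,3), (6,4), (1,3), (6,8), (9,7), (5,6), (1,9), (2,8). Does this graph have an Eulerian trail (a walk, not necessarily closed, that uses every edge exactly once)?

Degrees: 1:2, 2:2, 3:2, 4:1, 5:2, 6:3, 7:1, 8:2, 9:3
Odd-degree vertices: 4, 6, 7, 9 (4 total).
An Eulerian trail requires 0 or 2 odd-degree vertices; here there are 4.

No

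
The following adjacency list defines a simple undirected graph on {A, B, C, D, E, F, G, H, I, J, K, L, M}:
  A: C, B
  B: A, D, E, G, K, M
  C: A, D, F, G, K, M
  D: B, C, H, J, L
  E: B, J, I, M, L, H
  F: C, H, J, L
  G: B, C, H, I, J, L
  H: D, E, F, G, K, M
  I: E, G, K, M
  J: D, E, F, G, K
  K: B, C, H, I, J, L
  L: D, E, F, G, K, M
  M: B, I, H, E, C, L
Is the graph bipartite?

No

L-E-M-L is an odd cycle (length 3), and a bipartite graph can contain only even cycles.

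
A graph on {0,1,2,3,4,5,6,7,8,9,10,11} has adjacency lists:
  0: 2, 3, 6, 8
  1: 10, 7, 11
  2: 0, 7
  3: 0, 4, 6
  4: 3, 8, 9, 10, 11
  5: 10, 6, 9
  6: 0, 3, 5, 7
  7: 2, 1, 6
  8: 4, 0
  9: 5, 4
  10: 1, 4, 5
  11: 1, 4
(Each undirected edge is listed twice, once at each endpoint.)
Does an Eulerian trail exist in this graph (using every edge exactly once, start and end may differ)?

No

Degrees: 0:4, 1:3, 2:2, 3:3, 4:5, 5:3, 6:4, 7:3, 8:2, 9:2, 10:3, 11:2
Odd-degree vertices: 1, 3, 4, 5, 7, 10 (6 total).
With 6 odd-degree vertices (more than two), no single trail can use every edge.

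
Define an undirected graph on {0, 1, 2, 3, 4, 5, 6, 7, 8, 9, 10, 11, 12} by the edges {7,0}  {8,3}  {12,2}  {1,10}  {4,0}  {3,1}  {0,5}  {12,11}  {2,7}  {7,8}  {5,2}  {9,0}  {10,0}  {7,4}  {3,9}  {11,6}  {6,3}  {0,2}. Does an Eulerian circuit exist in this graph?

Degrees: 0:6, 1:2, 2:4, 3:4, 4:2, 5:2, 6:2, 7:4, 8:2, 9:2, 10:2, 11:2, 12:2
Every vertex has even degree and the edges form a single connected piece, so an Eulerian circuit exists.

Yes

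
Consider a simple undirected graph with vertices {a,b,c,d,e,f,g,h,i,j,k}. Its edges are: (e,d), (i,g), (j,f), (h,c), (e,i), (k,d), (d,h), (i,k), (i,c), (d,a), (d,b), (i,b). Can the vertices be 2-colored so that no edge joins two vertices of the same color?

No

The cycle d-h-c-i-k-d has length 5, which is odd, so the graph is not bipartite.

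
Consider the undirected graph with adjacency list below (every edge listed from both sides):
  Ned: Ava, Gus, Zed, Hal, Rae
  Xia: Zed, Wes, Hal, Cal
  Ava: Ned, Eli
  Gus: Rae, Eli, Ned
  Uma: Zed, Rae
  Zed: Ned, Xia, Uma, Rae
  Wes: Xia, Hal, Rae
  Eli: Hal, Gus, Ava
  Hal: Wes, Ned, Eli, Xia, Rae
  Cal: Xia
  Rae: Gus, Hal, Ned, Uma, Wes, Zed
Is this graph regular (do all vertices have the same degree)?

Degrees: Ned:5, Xia:4, Ava:2, Gus:3, Uma:2, Zed:4, Wes:3, Eli:3, Hal:5, Cal:1, Rae:6
Vertex Cal has degree 1 while Rae has degree 6, so the graph is not regular.

No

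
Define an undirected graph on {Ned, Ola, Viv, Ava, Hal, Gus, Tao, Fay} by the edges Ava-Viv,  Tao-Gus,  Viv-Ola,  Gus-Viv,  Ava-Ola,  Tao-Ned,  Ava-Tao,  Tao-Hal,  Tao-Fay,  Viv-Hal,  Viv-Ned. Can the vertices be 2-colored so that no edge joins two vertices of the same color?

The cycle Ava-Ola-Viv-Ava has length 3, which is odd, so the graph is not bipartite.

No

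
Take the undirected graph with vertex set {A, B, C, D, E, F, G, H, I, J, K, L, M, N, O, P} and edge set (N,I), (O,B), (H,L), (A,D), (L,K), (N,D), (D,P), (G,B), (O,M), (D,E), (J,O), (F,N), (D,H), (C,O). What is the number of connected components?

Component: {B, C, G, J, M, O}
Component: {A, D, E, F, H, I, K, L, N, P}

2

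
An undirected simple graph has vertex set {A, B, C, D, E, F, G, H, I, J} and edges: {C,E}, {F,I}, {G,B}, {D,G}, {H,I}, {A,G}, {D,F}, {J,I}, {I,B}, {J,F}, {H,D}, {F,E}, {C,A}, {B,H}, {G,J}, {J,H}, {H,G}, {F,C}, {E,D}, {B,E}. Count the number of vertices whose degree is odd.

Degrees: A:2, B:4, C:3, D:4, E:4, F:5, G:5, H:5, I:4, J:4
Odd-degree vertices: C, F, G, H.

4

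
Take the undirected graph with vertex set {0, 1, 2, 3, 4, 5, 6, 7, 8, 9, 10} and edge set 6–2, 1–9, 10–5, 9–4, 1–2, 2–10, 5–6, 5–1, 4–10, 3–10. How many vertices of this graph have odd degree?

Degrees: 0:0, 1:3, 2:3, 3:1, 4:2, 5:3, 6:2, 7:0, 8:0, 9:2, 10:4
Odd-degree vertices: 1, 2, 3, 5.

4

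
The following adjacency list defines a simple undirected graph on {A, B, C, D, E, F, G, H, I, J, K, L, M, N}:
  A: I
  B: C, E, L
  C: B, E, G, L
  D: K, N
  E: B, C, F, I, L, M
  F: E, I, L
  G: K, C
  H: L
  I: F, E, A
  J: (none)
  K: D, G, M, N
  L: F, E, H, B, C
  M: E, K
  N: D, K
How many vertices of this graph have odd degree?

6

Degrees: A:1, B:3, C:4, D:2, E:6, F:3, G:2, H:1, I:3, J:0, K:4, L:5, M:2, N:2
Odd-degree vertices: A, B, F, H, I, L.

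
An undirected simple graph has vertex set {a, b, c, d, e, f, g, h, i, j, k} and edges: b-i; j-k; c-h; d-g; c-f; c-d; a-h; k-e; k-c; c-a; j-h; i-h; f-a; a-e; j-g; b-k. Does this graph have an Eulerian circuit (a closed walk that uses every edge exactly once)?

Degrees: a:4, b:2, c:5, d:2, e:2, f:2, g:2, h:4, i:2, j:3, k:4
Vertices with odd degree: c, j. An Eulerian circuit requires all degrees even.

No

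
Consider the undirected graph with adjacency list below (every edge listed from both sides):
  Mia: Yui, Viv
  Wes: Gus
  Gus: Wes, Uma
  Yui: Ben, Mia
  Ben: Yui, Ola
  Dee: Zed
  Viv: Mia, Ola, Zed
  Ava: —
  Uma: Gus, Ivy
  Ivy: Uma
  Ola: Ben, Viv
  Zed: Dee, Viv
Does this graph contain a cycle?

|V| = 12, |E| = 10, number of components = 3.
One cycle is Mia-Viv-Ola-Ben-Yui-Mia.

Yes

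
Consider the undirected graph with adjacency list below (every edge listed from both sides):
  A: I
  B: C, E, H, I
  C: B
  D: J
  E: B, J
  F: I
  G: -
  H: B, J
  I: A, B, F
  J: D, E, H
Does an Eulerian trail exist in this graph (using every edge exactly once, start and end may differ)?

Degrees: A:1, B:4, C:1, D:1, E:2, F:1, G:0, H:2, I:3, J:3
Odd-degree vertices: A, C, D, F, I, J (6 total).
With 6 odd-degree vertices (more than two), no single trail can use every edge.

No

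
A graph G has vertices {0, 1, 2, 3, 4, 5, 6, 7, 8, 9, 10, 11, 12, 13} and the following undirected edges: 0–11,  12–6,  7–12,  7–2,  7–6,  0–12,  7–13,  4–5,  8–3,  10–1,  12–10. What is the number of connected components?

4

Component: {9}
Component: {3, 8}
Component: {4, 5}
Component: {0, 1, 2, 6, 7, 10, 11, 12, 13}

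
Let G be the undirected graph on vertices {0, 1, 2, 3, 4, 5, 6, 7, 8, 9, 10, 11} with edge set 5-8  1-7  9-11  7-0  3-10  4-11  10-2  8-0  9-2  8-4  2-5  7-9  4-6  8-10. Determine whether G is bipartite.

Partition the vertices as {2, 3, 6, 7, 8, 11} vs {0, 1, 4, 5, 9, 10}. Each listed edge has one endpoint in each part, so the graph is bipartite.

Yes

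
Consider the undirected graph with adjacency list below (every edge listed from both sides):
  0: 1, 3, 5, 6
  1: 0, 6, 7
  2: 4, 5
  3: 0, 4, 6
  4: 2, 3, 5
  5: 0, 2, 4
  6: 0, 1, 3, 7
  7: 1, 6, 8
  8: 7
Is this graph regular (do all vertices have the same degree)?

Degrees: 0:4, 1:3, 2:2, 3:3, 4:3, 5:3, 6:4, 7:3, 8:1
Degrees are not all equal (e.g. deg(8)=1 but deg(0)=4); not regular.

No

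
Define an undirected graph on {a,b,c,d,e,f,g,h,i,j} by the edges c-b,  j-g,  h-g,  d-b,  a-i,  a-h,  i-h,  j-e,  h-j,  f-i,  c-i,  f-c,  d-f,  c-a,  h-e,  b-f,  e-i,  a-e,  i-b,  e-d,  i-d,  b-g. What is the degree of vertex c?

Neighbors of c: a, b, f, i.

4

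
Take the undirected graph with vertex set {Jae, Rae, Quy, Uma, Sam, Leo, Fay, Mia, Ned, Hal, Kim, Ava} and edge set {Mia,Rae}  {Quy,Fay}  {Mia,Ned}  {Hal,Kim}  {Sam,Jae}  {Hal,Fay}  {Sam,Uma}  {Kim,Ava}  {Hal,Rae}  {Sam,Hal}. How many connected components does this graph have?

Component: {Leo}
Component: {Jae, Rae, Quy, Uma, Sam, Fay, Mia, Ned, Hal, Kim, Ava}

2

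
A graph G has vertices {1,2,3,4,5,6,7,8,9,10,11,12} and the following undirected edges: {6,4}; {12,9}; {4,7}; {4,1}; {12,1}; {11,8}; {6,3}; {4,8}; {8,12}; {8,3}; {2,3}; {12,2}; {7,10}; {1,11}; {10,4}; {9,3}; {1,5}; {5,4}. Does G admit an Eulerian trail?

Degrees: 1:4, 2:2, 3:4, 4:6, 5:2, 6:2, 7:2, 8:4, 9:2, 10:2, 11:2, 12:4
Odd-degree vertices: none (0 total).
The non-isolated vertices are connected and exactly 0 have odd degree, so an Eulerian trail exists.

Yes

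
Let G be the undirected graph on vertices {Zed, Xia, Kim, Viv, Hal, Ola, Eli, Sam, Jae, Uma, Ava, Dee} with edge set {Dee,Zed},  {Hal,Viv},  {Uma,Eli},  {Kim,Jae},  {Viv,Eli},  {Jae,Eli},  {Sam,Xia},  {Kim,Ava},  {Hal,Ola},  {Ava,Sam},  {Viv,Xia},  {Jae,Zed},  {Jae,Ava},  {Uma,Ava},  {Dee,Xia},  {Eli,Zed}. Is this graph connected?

Starting from Zed and exploring outward reaches every vertex (Zed, Eli, Dee, Jae, Uma, Viv, Xia, Ava, Kim, Hal, Sam, Ola); the graph is connected.

Yes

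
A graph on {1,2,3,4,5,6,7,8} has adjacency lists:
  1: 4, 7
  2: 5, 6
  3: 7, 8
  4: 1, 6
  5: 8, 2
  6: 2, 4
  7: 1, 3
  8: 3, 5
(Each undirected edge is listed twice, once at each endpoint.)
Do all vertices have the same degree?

Yes

Degrees: 1:2, 2:2, 3:2, 4:2, 5:2, 6:2, 7:2, 8:2
Every vertex has degree 2, so the graph is 2-regular.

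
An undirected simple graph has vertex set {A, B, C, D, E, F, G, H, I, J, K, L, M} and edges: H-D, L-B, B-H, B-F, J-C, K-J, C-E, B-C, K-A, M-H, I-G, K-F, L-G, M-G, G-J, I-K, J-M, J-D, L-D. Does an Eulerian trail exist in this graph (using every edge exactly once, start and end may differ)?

Degrees: A:1, B:4, C:3, D:3, E:1, F:2, G:4, H:3, I:2, J:5, K:4, L:3, M:3
Odd-degree vertices: A, C, D, E, H, J, L, M (8 total).
With 8 odd-degree vertices (more than two), no single trail can use every edge.

No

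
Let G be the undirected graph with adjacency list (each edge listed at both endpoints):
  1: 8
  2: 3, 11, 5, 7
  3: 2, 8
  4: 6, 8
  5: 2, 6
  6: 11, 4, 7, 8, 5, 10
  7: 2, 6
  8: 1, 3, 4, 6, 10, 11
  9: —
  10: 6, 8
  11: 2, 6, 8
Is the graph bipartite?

6-8-11-6 is an odd cycle (length 3), and a bipartite graph can contain only even cycles.

No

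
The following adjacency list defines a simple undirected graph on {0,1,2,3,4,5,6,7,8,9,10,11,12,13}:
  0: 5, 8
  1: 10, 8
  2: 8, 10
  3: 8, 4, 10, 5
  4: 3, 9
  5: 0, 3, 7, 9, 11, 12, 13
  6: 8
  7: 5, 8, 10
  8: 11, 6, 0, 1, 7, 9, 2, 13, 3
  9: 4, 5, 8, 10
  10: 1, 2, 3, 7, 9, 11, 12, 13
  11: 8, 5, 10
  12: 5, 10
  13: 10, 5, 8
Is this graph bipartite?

Yes

A valid 2-coloring puts {4, 5, 8, 10} on one side and {0, 1, 2, 3, 6, 7, 9, 11, 12, 13} on the other; every edge crosses between the two sides.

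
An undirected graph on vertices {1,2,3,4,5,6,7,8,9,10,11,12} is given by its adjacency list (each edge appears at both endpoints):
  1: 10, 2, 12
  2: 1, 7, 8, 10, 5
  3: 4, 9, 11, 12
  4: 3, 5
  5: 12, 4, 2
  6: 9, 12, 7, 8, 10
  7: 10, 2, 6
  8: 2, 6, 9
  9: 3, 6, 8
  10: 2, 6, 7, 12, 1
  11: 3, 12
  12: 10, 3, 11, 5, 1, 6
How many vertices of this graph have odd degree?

8

Degrees: 1:3, 2:5, 3:4, 4:2, 5:3, 6:5, 7:3, 8:3, 9:3, 10:5, 11:2, 12:6
Odd-degree vertices: 1, 2, 5, 6, 7, 8, 9, 10.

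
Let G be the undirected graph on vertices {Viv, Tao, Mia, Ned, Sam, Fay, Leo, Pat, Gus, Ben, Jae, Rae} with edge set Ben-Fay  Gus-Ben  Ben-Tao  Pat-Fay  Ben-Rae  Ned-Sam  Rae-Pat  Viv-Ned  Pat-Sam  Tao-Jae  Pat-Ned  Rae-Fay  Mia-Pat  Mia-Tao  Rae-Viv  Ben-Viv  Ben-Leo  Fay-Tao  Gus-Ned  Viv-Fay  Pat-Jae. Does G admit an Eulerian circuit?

Degrees: Viv:4, Tao:4, Mia:2, Ned:4, Sam:2, Fay:5, Leo:1, Pat:6, Gus:2, Ben:6, Jae:2, Rae:4
Vertices with odd degree: Fay, Leo. An Eulerian circuit requires all degrees even.

No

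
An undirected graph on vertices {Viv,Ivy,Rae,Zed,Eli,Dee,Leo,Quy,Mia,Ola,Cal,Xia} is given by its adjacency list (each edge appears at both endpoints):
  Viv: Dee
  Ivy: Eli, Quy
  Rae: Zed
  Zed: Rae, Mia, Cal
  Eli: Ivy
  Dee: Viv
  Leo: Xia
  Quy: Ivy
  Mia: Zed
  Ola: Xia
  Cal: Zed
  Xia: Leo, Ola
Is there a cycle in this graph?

|V| = 12, |E| = 8, number of components = 4.
Since 8 = 12 - 4, the graph is a forest and contains no cycle.

No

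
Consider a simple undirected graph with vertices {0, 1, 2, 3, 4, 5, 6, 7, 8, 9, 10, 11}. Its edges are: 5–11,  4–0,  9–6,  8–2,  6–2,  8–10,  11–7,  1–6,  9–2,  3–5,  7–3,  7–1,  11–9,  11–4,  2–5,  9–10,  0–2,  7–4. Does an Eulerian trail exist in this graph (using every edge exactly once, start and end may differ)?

Degrees: 0:2, 1:2, 2:5, 3:2, 4:3, 5:3, 6:3, 7:4, 8:2, 9:4, 10:2, 11:4
Odd-degree vertices: 2, 4, 5, 6 (4 total).
With 4 odd-degree vertices (more than two), no single trail can use every edge.

No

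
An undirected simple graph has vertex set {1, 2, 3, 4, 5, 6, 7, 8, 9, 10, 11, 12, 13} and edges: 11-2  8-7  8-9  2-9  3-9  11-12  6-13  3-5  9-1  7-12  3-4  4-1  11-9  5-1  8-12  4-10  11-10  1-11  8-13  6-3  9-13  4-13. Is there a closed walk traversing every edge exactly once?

No

Degrees: 1:4, 2:2, 3:4, 4:4, 5:2, 6:2, 7:2, 8:4, 9:6, 10:2, 11:5, 12:3, 13:4
Vertices with odd degree: 11, 12. An Eulerian circuit requires all degrees even.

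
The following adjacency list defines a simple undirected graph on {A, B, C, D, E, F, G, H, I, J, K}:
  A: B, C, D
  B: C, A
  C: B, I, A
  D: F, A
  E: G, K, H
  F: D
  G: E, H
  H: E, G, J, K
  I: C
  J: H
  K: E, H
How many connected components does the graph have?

Component: {E, G, H, J, K}
Component: {A, B, C, D, F, I}

2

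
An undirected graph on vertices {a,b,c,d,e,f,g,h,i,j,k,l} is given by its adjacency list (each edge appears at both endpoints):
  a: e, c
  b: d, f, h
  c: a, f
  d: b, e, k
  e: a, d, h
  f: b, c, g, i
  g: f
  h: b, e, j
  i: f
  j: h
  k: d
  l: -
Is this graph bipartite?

Yes

Color {b, c, e, g, i, j, k, l} black and {a, d, f, h} white. No edge joins two same-colored vertices, so the graph is bipartite.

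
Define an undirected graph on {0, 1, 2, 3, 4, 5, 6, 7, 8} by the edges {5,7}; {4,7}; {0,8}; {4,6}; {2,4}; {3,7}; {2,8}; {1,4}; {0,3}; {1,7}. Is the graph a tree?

|V| = 9, |E| = 10.
Connected but with 10 > 8 edges, so it has a cycle and is not a tree.

No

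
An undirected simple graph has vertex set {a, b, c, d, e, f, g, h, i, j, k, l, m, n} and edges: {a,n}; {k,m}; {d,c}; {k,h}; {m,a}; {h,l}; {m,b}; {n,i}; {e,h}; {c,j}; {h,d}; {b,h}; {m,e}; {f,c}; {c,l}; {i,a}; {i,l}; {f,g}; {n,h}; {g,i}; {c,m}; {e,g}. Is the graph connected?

Yes

A breadth-first search from a visits a, n, m, i, h, e, b, k, c, g, l, d, f, j — all 14 vertices — so the graph is connected.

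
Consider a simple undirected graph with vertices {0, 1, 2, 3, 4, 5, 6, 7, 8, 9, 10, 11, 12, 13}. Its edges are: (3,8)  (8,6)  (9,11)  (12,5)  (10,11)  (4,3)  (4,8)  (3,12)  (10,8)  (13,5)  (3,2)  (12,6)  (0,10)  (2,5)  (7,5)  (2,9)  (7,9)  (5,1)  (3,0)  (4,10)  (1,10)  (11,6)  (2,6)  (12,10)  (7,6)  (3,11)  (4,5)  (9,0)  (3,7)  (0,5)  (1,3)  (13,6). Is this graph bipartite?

No

4-8-10-4 is an odd cycle (length 3), and a bipartite graph can contain only even cycles.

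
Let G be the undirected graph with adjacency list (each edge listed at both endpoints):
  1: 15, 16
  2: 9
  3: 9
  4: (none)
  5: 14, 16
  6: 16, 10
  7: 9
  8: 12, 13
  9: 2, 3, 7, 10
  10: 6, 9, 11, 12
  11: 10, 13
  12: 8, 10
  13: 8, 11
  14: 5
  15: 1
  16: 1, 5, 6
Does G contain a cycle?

Yes

The graph has 16 vertices, 15 edges, and 2 connected components.
Since 15 > 16 - 2, a cycle must exist; for instance 10-12-8-13-11-10.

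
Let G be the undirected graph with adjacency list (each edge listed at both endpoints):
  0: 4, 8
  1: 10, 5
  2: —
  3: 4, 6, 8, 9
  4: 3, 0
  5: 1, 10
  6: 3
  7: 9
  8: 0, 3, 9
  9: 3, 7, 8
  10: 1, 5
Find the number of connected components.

Component: {2}
Component: {1, 5, 10}
Component: {0, 3, 4, 6, 7, 8, 9}

3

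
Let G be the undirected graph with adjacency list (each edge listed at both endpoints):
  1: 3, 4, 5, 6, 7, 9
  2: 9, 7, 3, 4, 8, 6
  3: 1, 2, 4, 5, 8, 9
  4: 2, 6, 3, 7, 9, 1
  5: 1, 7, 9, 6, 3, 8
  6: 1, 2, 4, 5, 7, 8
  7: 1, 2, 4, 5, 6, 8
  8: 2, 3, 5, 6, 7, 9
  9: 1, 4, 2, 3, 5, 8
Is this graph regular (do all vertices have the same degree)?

Degrees: 1:6, 2:6, 3:6, 4:6, 5:6, 6:6, 7:6, 8:6, 9:6
Every vertex has degree 6, so the graph is 6-regular.

Yes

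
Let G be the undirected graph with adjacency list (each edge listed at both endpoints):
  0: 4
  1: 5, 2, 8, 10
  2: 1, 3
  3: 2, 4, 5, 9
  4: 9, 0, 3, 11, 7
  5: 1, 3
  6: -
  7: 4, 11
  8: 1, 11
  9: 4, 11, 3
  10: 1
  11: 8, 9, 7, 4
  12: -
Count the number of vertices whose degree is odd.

4

Degrees: 0:1, 1:4, 2:2, 3:4, 4:5, 5:2, 6:0, 7:2, 8:2, 9:3, 10:1, 11:4, 12:0
Odd-degree vertices: 0, 4, 9, 10.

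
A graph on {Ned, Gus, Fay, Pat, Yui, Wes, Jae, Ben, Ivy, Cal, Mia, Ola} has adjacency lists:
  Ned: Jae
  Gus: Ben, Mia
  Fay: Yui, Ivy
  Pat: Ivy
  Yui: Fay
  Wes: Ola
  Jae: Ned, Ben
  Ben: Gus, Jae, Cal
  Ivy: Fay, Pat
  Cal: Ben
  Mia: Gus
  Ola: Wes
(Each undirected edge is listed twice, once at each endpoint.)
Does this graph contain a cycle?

No

The graph has 12 vertices, 9 edges, and 3 connected components.
Since 9 = 12 - 3, the graph is a forest and contains no cycle.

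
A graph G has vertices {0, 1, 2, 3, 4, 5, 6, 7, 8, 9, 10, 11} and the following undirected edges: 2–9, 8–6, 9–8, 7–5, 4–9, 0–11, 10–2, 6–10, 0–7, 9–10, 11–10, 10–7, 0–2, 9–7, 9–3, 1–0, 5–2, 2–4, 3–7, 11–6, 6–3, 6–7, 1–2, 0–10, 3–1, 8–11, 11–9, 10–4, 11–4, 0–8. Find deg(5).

2

Neighbors of 5: 2, 7.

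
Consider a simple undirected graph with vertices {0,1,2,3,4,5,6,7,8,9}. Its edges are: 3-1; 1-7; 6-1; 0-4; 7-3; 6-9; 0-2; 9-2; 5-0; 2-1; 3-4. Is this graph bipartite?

7-3-1-7 is an odd cycle (length 3), and a bipartite graph can contain only even cycles.

No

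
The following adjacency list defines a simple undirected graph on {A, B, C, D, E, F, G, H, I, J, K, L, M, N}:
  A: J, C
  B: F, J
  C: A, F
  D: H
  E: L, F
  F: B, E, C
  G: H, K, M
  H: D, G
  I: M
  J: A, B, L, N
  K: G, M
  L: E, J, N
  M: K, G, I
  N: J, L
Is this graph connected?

No

Component: {D, G, H, I, K, M}
Component: {A, B, C, E, F, J, L, N}
No edge joins these 2 groups, so the graph is disconnected.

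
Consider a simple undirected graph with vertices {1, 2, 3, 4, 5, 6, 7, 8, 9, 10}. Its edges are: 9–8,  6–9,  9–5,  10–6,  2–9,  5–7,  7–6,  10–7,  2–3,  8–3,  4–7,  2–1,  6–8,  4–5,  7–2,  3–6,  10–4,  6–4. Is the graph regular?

Degrees: 1:1, 2:4, 3:3, 4:4, 5:3, 6:6, 7:5, 8:3, 9:4, 10:3
Vertex 1 has degree 1 while 6 has degree 6, so the graph is not regular.

No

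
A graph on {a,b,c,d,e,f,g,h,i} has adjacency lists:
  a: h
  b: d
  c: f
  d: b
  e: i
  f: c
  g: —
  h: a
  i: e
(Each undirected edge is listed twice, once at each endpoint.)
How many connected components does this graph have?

Component: {g}
Component: {a, h}
Component: {b, d}
Component: {c, f}
Component: {e, i}

5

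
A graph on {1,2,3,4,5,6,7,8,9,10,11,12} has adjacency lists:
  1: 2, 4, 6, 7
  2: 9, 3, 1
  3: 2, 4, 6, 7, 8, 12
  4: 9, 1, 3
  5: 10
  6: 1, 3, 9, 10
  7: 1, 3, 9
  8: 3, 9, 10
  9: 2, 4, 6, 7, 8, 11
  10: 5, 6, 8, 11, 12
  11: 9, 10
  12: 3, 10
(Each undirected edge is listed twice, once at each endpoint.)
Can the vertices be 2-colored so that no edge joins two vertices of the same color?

Color {2, 4, 5, 6, 7, 8, 11, 12} black and {1, 3, 9, 10} white. No edge joins two same-colored vertices, so the graph is bipartite.

Yes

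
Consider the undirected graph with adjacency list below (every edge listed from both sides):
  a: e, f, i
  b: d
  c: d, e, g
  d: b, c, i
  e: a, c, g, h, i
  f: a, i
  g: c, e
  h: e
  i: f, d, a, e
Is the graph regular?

No

Degrees: a:3, b:1, c:3, d:3, e:5, f:2, g:2, h:1, i:4
Vertex b has degree 1 while e has degree 5, so the graph is not regular.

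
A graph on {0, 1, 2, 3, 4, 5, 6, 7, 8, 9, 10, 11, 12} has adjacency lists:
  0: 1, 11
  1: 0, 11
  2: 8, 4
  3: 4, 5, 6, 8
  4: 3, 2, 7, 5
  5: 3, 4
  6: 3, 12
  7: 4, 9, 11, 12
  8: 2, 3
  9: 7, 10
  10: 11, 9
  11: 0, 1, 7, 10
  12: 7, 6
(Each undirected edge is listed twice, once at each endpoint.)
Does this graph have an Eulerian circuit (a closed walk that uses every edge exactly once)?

Degrees: 0:2, 1:2, 2:2, 3:4, 4:4, 5:2, 6:2, 7:4, 8:2, 9:2, 10:2, 11:4, 12:2
Every vertex has even degree and the edges form a single connected piece, so an Eulerian circuit exists.

Yes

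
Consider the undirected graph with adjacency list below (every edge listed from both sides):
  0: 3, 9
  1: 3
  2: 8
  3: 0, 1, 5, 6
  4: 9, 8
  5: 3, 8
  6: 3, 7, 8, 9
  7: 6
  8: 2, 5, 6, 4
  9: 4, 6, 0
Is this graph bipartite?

Color {3, 7, 8, 9} black and {0, 1, 2, 4, 5, 6} white. No edge joins two same-colored vertices, so the graph is bipartite.

Yes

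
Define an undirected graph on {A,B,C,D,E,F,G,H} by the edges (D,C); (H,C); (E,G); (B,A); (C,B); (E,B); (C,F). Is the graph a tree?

|V| = 8, |E| = 7.
Connected and |E| = |V| - 1, which characterizes a tree.

Yes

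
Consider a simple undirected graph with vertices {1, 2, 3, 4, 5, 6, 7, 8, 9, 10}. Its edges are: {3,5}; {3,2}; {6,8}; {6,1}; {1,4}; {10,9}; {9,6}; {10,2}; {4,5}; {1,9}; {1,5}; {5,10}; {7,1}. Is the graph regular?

No

Degrees: 1:5, 2:2, 3:2, 4:2, 5:4, 6:3, 7:1, 8:1, 9:3, 10:3
Degrees are not all equal (e.g. deg(7)=1 but deg(1)=5); not regular.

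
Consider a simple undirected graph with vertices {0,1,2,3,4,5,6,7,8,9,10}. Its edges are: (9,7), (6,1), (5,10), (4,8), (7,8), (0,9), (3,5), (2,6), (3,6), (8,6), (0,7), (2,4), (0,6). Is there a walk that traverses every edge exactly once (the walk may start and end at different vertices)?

Degrees: 0:3, 1:1, 2:2, 3:2, 4:2, 5:2, 6:5, 7:3, 8:3, 9:2, 10:1
Odd-degree vertices: 0, 1, 6, 7, 8, 10 (6 total).
An Eulerian trail requires 0 or 2 odd-degree vertices; here there are 6.

No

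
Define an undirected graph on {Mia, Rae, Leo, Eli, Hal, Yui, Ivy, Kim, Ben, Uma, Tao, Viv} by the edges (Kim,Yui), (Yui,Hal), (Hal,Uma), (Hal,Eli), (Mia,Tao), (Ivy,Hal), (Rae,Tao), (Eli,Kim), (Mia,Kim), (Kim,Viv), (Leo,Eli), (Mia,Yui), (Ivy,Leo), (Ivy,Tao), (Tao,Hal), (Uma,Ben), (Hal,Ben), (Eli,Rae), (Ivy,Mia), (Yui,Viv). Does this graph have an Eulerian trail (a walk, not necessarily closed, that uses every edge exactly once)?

Yes

Degrees: Mia:4, Rae:2, Leo:2, Eli:4, Hal:6, Yui:4, Ivy:4, Kim:4, Ben:2, Uma:2, Tao:4, Viv:2
Odd-degree vertices: none (0 total).
The non-isolated vertices are connected and exactly 0 have odd degree, so an Eulerian trail exists.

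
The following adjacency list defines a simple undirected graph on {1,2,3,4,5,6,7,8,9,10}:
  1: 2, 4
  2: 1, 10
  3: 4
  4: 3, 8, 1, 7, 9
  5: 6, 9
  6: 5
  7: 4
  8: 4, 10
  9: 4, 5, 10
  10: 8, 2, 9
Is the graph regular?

Degrees: 1:2, 2:2, 3:1, 4:5, 5:2, 6:1, 7:1, 8:2, 9:3, 10:3
Vertex 3 has degree 1 while 4 has degree 5, so the graph is not regular.

No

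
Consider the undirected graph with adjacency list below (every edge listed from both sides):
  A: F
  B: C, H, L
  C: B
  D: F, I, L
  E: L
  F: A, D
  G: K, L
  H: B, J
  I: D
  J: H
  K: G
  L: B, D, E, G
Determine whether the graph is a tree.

The graph has 12 vertices and 11 edges.
It is connected with exactly 11 edges, hence acyclic — it is a tree.

Yes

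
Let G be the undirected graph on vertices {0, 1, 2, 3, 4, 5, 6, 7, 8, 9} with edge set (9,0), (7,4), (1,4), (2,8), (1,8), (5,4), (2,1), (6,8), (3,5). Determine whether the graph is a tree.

No

|V| = 10, |E| = 9.
It is not connected, so it is not a tree.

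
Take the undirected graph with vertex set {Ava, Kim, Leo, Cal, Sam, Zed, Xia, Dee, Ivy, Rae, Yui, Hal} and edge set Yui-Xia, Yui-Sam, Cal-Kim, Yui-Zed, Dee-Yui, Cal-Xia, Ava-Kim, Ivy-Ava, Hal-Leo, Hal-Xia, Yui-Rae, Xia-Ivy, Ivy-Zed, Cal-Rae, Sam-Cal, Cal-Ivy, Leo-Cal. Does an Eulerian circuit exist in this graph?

Degrees: Ava:2, Kim:2, Leo:2, Cal:6, Sam:2, Zed:2, Xia:4, Dee:1, Ivy:4, Rae:2, Yui:5, Hal:2
Dee, Yui have odd degree; an Eulerian circuit needs every degree to be even, so none exists.

No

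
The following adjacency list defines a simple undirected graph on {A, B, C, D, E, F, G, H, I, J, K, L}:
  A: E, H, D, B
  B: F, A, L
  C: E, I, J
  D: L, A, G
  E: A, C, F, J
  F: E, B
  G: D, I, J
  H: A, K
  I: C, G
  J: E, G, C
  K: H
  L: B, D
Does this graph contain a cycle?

The graph has 12 vertices, 16 edges, and 1 connected component.
One cycle is A-D-L-B-A.

Yes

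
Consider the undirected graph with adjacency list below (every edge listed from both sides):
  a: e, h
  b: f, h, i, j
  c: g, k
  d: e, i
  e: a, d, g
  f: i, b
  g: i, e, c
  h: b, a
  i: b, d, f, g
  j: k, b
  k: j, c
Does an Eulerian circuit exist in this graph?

No

Degrees: a:2, b:4, c:2, d:2, e:3, f:2, g:3, h:2, i:4, j:2, k:2
Vertices with odd degree: e, g. An Eulerian circuit requires all degrees even.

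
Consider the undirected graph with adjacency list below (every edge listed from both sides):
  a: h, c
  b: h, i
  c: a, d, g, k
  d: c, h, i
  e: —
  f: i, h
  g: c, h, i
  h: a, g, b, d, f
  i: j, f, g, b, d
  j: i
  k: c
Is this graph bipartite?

Partition the vertices as {c, e, h, i} vs {a, b, d, f, g, j, k}. Each listed edge has one endpoint in each part, so the graph is bipartite.

Yes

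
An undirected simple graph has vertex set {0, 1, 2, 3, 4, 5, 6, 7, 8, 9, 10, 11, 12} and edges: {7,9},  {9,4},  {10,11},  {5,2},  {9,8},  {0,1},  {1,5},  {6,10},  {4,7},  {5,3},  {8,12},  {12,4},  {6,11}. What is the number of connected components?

3

Component: {6, 10, 11}
Component: {0, 1, 2, 3, 5}
Component: {4, 7, 8, 9, 12}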